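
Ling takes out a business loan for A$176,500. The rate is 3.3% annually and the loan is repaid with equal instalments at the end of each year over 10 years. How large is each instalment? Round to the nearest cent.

A$21,009.21

Annuity-PV factor = 8.401077; PMT = 176500 / 8.401077 = 21,009.2106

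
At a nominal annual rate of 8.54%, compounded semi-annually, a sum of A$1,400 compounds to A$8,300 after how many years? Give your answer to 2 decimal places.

21.28 years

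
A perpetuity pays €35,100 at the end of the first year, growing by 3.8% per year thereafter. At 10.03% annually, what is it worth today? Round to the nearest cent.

PV = D₁/(r − g) = 35100/(0.1003 − 0.038) = 563,402.8892

€563,402.89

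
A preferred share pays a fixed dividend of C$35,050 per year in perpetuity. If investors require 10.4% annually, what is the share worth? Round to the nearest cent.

C$337,019.23

PV = PMT / i = 35050 / 0.104 = 337,019.2308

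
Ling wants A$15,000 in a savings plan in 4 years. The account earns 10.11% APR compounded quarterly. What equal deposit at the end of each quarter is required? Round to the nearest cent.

A$772.32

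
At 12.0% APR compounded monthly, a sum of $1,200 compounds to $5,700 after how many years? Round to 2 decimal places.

13.05 years

Periodic rate i = 0.12/12 = 0.01.
n = ln(5700/1200) / ln(1+0.01) = ln(4.75000) / 0.009950 = 156.5922 months
= 156.5922/12 years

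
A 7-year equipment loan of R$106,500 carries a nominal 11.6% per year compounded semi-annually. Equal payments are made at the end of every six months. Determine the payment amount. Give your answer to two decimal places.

Periodic rate i = 0.116/2 = 0.058; n = 7 × 2 = 14 periods.
Annuity-PV factor = 9.411183; PMT = 106500 / 9.411183 = 11,316.3246

R$11,316.32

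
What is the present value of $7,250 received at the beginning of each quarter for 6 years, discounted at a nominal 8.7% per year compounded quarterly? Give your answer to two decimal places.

$137,370.15

i = 0.087/4 = 0.02175 per quarter; n = 6·4 = 24.
Annuity factor a(24|0.02175) × (1+i) = 18.947607; PV = 7250 × 18.947607 = 137,370.1503
Payments are at the start of each period, so multiply by (1+i).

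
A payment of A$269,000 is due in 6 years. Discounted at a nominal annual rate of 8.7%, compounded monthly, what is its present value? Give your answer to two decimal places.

A$159,907.34

Periodic rate i = 0.087/12 = 0.00725; n = 6 × 12 = 72 periods.
Discount factor = (1+0.00725)^(−72) = 0.594451; PV = 269,000 × 0.594451 = 159,907.3417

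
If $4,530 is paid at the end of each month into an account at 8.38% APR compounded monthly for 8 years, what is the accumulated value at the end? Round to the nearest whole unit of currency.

$616,557

With 12 periods per year: i = 0.00698333, n = 96.
FV = PMT · [(1+i)^n − 1] / i = 4530 · 136.105394 = 616,557.4343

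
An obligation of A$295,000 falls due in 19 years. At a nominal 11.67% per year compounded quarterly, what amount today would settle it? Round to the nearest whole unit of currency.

With 4 periods per year: i = 0.029175, n = 76.
PV = 295,000 / (1 + 0.029175)^76 = 295,000 / 8.895725 = 33,161.9974

A$33,162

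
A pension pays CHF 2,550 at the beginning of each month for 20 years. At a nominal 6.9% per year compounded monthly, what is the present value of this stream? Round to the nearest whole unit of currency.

i = 0.069/12 = 0.00575 per month; n = 20·12 = 240.
PV = PMT · [1 − (1+i)^(−n)] / i × (1+i) = 2550 · 130.734408 = 333,372.7403
(Beginning-of-period payments → annuity-due factor ×(1+i).)

CHF 333,373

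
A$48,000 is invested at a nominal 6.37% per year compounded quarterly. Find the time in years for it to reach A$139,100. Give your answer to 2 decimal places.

Periodic rate i = 0.0637/4 = 0.015925.
(1+i)^n = 139100/48000 = 2.89792, so n = ln 2.89792 / ln 1.01592 = 67.3433 quarters
= 67.3433/4 years

16.84 years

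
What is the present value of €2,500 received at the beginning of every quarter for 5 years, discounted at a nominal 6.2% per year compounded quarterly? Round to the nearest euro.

€43,373

i = 0.062/4 = 0.0155 per quarter; n = 5·4 = 20.
PV = PMT · [1 − (1+i)^(−n)] / i × (1+i) = 2500 · 17.349121 = 43,372.8013
Payments are at the start of each period, so multiply by (1+i).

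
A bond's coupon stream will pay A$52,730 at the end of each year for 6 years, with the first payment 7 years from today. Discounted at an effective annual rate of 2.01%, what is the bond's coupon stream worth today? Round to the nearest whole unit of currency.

A$262,032

PV at t=6 (ordinary 6-year annuity): 52730 × a(6|0.0201) = 52730 × 5.599541 = 295,263.7986
PV₀ = 295,263.7986 / (1+0.0201)^6 = 295,263.7986 / 1.126825 = 262,031.6293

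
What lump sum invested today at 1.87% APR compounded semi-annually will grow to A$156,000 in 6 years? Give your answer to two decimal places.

A$139,515.72

Periodic rate i = 0.0187/2 = 0.00935; n = 6 × 2 = 12 periods.
Discount factor = (1+0.00935)^(−12) = 0.894332; PV = 156,000 × 0.894332 = 139,515.7217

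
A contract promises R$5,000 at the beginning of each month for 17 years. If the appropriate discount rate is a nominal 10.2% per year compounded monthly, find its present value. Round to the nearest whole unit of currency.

R$487,713

With 12 periods per year: i = 0.0085, n = 204.
PV = 5000 × [1 − (1+0.0085)^(−204)] / 0.0085 × (1+i) = 5000 × 97.542666 = 487,713.3312
(annuity-due: payments at period start, so ×(1+i).)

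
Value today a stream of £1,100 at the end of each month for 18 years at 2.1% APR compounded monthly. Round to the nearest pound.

i = 0.021/12 = 0.00175 per month; n = 18·12 = 216.
PV = PMT · [1 − (1+i)^(−n)] / i = 1100 · 179.738906 = 197,712.7969

£197,713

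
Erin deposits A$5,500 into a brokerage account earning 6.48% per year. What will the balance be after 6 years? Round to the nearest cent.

A$8,016.24

FV = 5,500 × (1 + 0.0648)^6 = 8,016.2443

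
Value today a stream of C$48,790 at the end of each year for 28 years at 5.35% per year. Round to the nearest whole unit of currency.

PV = PMT · [1 − (1+i)^(−n)] / i = 48790 · 14.347696 = 700,024.0869

C$700,024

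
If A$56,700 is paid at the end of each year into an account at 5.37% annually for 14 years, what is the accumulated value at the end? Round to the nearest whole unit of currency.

FV = 56700 × [(1+0.0537)^14 − 1] / 0.0537 = 56700 × 20.109447 = 1,140,205.6696

A$1,140,206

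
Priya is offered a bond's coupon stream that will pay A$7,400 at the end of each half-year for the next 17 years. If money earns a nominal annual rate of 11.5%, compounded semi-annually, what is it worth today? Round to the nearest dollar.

A$109,463

With 2 periods per year: i = 0.0575, n = 34.
PV = 7400 × [1 − (1+0.0575)^(−34)] / 0.0575 = 7400 × 14.792346 = 109,463.3582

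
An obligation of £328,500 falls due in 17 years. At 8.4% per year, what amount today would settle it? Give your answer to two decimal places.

£83,375.33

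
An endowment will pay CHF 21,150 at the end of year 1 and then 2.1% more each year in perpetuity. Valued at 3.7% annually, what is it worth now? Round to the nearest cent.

PV = PMT / (i − g) = 21150 / (0.037 − 0.021) = 21150 / 0.016000 = 1,321,875.0000

CHF 1,321,875.00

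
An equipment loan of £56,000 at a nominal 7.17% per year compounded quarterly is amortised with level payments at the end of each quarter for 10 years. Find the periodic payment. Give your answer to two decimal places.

Periodic rate i = 0.0717/4 = 0.017925; n = 10 × 4 = 40 periods.
PMT = 56000 / ( [1 − (1+0.017925)^(−40)] / 0.017925 ) = 56000 / 28.377969 = 1,973.3618

£1,973.36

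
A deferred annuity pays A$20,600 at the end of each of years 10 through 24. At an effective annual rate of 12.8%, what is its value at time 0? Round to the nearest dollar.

Value one period before first payment (t=9): 20600 × [1 − (1+0.128)^(−15)] / 0.128 = 20600 × 6.529716 = 134,512.1495
Discount back 9 years: 134,512.1495 × (1+0.128)^(−9) = 134,512.1495 × 0.338235 = 45,496.6705

A$45,497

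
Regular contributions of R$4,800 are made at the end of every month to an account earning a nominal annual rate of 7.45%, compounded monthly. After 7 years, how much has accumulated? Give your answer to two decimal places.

R$527,166.81

i = 0.0745/12 = 0.00620833 per month; n = 7·12 = 84.
FV = 4800 × [(1+0.00620833)^84 − 1] / 0.00620833 = 4800 × 109.826418 = 527,166.8085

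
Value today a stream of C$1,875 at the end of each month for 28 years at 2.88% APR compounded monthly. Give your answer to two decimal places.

Periodic rate i = 0.0288/12 = 0.0024; n = 28 × 12 = 336 periods.
PV = 1875 × [1 − (1+0.0024)^(−336)] / 0.0024 = 1875 × 230.460836 = 432,114.0683

C$432,114.07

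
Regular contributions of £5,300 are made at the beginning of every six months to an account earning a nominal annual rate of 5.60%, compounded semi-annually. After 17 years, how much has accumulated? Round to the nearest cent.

Periodic rate i = 0.056/2 = 0.028; n = 17 × 2 = 34 periods.
FV = 5300 × [(1+0.028)^34 − 1] / 0.028 × (1+i) = 5300 × 57.171746 = 303,010.2522
Payments are at the start of each period, so multiply by (1+i).

£303,010.25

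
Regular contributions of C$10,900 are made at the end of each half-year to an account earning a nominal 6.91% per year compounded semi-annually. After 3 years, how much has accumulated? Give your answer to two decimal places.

C$71,315.99

Periodic rate i = 0.0691/2 = 0.03455; n = 3 × 2 = 6 periods.
FV = PMT · [(1+i)^n − 1] / i = 10900 · 6.542751 = 71,315.9890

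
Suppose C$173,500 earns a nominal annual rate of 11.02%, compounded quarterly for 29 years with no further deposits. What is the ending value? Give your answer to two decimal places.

Periodic rate i = 0.1102/4 = 0.02755; n = 29 × 4 = 116 periods.
FV = 173,500 × (1 + 0.02755)^116 = 4,059,226.2189

C$4,059,226.22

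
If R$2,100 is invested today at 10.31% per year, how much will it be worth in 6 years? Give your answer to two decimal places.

R$3,783.63

2,100 × (1+0.1031)^6 = 2,100 × 1.801728 = 3,783.6295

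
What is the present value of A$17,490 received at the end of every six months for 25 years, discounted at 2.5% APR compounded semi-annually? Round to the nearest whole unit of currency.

A$647,355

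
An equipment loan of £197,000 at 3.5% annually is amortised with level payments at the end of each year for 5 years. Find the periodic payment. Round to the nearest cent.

£43,631.83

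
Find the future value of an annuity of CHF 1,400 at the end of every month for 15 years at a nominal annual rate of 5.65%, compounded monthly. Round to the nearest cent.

Periodic rate i = 0.0565/12 = 0.00470833; n = 15 × 12 = 180 periods.
FV = PMT · [(1+i)^n − 1] / i = 1400 · 282.301149 = 395,221.6091

CHF 395,221.61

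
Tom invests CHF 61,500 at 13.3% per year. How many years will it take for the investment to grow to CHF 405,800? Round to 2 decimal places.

n = ln(405800/61500) / ln(1+0.133) = ln(6.59837) / 0.124869 = 15.1104 years

15.11 years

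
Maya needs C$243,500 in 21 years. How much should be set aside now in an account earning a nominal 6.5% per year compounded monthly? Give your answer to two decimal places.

i = 0.065/12 = 0.00541667 per month; n = 21·12 = 252.
PV = FV·(1+i)^(−n) = 243,500 × 0.256323 = 62,414.6811

C$62,414.68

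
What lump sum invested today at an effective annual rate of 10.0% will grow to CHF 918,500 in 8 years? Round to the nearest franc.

PV = 918,500 / (1 + 0.1)^8 = 918,500 / 2.143589 = 428,487.0287

CHF 428,487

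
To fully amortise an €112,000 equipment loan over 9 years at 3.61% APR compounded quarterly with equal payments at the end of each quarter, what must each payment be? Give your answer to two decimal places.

Periodic rate i = 0.0361/4 = 0.009025; n = 9 × 4 = 36 periods.
PMT = 112000 / ( [1 − (1+0.009025)^(−36)] / 0.009025 ) = 112000 / 30.620115 = 3,657.7262

€3,657.73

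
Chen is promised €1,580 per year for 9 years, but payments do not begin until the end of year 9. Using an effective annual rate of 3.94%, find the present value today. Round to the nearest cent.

€8,647.37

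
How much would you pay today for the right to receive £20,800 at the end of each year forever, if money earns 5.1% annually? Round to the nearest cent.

PV = PMT / i = 20800 / 0.051 = 407,843.1373

£407,843.14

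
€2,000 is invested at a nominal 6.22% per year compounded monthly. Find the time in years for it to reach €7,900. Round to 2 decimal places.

22.14 years

Periodic rate i = 0.0622/12 = 0.00518333.
n = ln(7900/2000) / ln(1+0.00518333) = ln(3.95000) / 0.005170 = 265.7118 months
= 265.7118/12 years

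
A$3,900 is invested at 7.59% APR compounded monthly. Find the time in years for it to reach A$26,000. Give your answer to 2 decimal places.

Periodic rate i = 0.0759/12 = 0.006325.
n = ln(26000/3900) / ln(1+0.006325) = ln(6.66667) / 0.006305 = 300.8875 months
= 300.8875/12 years

25.07 years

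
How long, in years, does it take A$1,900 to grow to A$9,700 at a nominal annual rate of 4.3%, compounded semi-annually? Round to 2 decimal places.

38.32 years

Periodic rate i = 0.043/2 = 0.0215.
n = ln(9700/1900) / ln(1+0.0215) = ln(5.10526) / 0.021272 = 76.6389 half-years
= 76.6389/2 years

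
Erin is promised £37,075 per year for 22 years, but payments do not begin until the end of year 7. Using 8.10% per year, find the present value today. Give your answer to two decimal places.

£235,143.14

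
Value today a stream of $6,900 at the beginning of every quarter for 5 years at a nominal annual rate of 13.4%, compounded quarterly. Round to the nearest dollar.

Periodic rate i = 0.134/4 = 0.0335; n = 5 × 4 = 20 periods.
PV = PMT · [1 − (1+i)^(−n)] / i × (1+i) = 6900 · 14.889895 = 102,740.2745
(annuity-due: payments at period start, so ×(1+i).)

$102,740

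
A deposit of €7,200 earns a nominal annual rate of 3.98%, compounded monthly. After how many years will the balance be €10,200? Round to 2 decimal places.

Periodic rate i = 0.0398/12 = 0.00331667.
n = ln(10200/7200) / ln(1+0.00331667) = ln(1.41667) / 0.003311 = 105.1912 months
= 105.1912/12 years

8.77 years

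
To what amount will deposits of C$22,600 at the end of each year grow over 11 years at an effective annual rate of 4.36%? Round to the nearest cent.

C$310,541.04

Accumulation factor s(11|0.0436) = 13.740754; FV = 22600 × 13.740754 = 310,541.0410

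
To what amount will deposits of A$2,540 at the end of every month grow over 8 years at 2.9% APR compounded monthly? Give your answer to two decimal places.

A$274,074.91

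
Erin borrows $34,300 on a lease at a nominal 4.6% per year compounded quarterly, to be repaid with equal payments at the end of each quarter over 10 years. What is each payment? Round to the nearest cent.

$1,074.63

Periodic rate i = 0.046/4 = 0.0115; n = 10 × 4 = 40 periods.
PMT = 34300 / ( [1 − (1+0.0115)^(−40)] / 0.0115 ) = 34300 / 31.918011 = 1,074.6284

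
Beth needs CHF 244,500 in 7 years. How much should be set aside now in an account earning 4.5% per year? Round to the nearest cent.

CHF 179,665.56

PV = FV·(1+i)^(−n) = 244,500 × 0.734828 = 179,665.5579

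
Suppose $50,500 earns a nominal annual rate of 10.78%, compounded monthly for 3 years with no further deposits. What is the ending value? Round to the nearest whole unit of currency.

With 12 periods per year: i = 0.00898333, n = 36.
FV = 50,500 × (1 + 0.00898333)^36 = 69,681.1177

$69,681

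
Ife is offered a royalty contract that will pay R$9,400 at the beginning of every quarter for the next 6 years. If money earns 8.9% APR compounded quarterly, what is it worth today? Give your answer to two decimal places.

With 4 periods per year: i = 0.02225, n = 24.
Annuity factor a(24|0.02225) × (1+i) = 18.850874; PV = 9400 × 18.850874 = 177,198.2112
(annuity-due: payments at period start, so ×(1+i).)

R$177,198.21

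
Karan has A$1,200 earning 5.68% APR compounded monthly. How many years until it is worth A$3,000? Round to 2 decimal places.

16.17 years

Periodic rate i = 0.0568/12 = 0.00473333.
n = ln(3000/1200) / ln(1+0.00473333) = ln(2.50000) / 0.004722 = 194.0403 months
= 194.0403/12 years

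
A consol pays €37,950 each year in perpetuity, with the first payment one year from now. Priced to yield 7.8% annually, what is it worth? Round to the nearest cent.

PV = PMT / i = 37950 / 0.078 = 486,538.4615

€486,538.46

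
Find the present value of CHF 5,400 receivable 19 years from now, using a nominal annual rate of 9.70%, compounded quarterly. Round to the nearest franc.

CHF 874

Periodic rate i = 0.097/4 = 0.02425; n = 19 × 4 = 76 periods.
Discount factor = (1+0.02425)^(−76) = 0.161862; PV = 5,400 × 0.161862 = 874.0572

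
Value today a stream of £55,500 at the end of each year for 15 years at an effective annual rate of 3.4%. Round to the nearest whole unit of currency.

£643,786

Annuity factor a(15|0.034) = 11.599752; PV = 55500 × 11.599752 = 643,786.2239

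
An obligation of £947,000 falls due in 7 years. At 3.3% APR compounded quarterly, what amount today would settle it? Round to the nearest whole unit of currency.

With 4 periods per year: i = 0.00825, n = 28.
PV = FV·(1+i)^(−n) = 947,000 × 0.794492 = 752,383.9456

£752,384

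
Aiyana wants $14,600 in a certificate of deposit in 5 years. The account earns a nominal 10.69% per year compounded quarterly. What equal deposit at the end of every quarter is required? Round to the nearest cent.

$561.69

With 4 periods per year: i = 0.026725, n = 20.
PMT = 14600 / ( [(1+0.026725)^20 − 1] / 0.026725 ) = 14600 / 25.992914 = 561.6915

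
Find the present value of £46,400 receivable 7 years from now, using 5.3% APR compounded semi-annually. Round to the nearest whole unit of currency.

i = 0.053/2 = 0.0265 per half-year; n = 7·2 = 14.
PV = 46,400 / (1 + 0.0265)^14 = 46,400 / 1.442200 = 32,173.0792

£32,173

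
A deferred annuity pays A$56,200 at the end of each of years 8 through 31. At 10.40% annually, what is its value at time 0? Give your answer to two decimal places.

PV at t=7 (ordinary 24-year annuity): 56200 × a(24|0.104) = 56200 × 8.720620 = 490,098.8326
Discount back 7 years: 490,098.8326 × (1+0.104)^(−7) = 490,098.8326 × 0.500284 = 245,188.5325

A$245,188.53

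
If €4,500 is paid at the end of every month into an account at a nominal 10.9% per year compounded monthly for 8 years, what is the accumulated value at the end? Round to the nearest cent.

With 12 periods per year: i = 0.00908333, n = 96.
Accumulation factor s(96|0.00908333) = 152.179050; FV = 4500 × 152.179050 = 684,805.7268

€684,805.73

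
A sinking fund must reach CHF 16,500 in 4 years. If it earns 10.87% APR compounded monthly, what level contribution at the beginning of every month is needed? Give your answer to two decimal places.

CHF 273.47

i = 0.1087/12 = 0.00905833 per month; n = 4·12 = 48.
FV-annuity factor × (1+i) = 60.335574; PMT = 16500 / 60.335574 = 273.4705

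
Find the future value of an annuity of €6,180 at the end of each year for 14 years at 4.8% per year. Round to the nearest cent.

FV = PMT · [(1+i)^n − 1] / i = 6180 · 19.328795 = 119,451.9532

€119,451.95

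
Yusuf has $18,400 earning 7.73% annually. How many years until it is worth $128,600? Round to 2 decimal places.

n = ln(128600/18400) / ln(1+0.0773) = ln(6.98913) / 0.074458 = 26.1135 years

26.11 years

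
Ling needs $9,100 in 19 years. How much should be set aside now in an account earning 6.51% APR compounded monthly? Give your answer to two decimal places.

i = 0.0651/12 = 0.005425 per month; n = 19·12 = 228.
PV = 9,100 / (1 + 0.005425)^228 = 9,100 / 3.433420 = 2,650.4181

$2,650.42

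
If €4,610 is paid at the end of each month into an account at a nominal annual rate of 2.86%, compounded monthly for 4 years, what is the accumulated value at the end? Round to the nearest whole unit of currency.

€234,139

i = 0.0286/12 = 0.00238333 per month; n = 4·12 = 48.
FV = PMT · [(1+i)^n − 1] / i = 4610 · 50.789337 = 234,138.8413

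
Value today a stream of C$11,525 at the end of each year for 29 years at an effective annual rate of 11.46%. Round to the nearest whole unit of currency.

C$96,242

PV = PMT · [1 − (1+i)^(−n)] / i = 11525 · 8.350717 = 96,242.0102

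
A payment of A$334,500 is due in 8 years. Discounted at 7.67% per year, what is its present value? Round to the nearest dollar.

A$185,199

PV = 334,500 / (1 + 0.0767)^8 = 334,500 / 1.806166 = 185,198.9063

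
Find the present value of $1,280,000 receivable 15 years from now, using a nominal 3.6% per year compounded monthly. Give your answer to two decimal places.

$746,520.99

With 12 periods per year: i = 0.003, n = 180.
PV = FV·(1+i)^(−n) = 1,280,000 × 0.583220 = 746,520.9945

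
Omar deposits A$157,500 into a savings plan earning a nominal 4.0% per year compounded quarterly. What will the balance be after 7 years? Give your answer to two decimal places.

Periodic rate i = 0.04/4 = 0.01; n = 7 × 4 = 28 periods.
FV = PV·(1+i)^n = 157,500 × 1.321291 = 208,103.3273

A$208,103.33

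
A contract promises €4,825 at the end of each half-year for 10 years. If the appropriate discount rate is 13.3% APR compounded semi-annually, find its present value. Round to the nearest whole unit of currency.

€52,537

i = 0.133/2 = 0.0665 per half-year; n = 10·2 = 20.
Annuity factor a(20|0.0665) = 10.888425; PV = 4825 × 10.888425 = 52,536.6490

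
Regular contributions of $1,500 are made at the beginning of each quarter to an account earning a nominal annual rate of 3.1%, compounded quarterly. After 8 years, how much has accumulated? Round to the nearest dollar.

Periodic rate i = 0.031/4 = 0.00775; n = 8 × 4 = 32 periods.
FV = 1500 × [(1+0.00775)^32 − 1] / 0.00775 × (1+i) = 1500 × 36.439637 = 54,659.4551
Payments are at the start of each period, so multiply by (1+i).

$54,659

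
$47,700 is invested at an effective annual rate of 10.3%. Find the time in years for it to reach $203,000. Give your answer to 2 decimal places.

14.77 years

n = ln(203000/47700) / ln(1+0.103) = ln(4.25577) / 0.098034 = 14.7732 years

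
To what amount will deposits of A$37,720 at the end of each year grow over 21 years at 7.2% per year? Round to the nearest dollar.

A$1,732,062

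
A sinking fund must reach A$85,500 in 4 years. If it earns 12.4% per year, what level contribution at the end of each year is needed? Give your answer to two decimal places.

PMT = 85500 / ( [(1+0.124)^4 − 1] / 0.124 ) = 85500 / 4.807411 = 17,785.0420

A$17,785.04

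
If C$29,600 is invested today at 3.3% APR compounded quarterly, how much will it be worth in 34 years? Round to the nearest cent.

C$90,483.85

Periodic rate i = 0.033/4 = 0.00825; n = 34 × 4 = 136 periods.
FV = 29,600 × (1 + 0.00825)^136 = 90,483.8526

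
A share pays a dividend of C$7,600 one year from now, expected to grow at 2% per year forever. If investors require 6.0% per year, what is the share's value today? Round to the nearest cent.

PV = D₁/(r − g) = 7600/(0.06 − 0.02) = 190,000.0000

C$190,000.00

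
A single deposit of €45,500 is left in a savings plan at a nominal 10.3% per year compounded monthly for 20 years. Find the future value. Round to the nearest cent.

Periodic rate i = 0.103/12 = 0.00858333; n = 20 × 12 = 240 periods.
45,500 × (1+0.00858333)^240 = 45,500 × 7.777302 = 353,867.2201

€353,867.22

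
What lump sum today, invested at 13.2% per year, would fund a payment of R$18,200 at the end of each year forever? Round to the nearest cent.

R$137,878.79

PV = C/r = 18200/0.132 = 137,878.7879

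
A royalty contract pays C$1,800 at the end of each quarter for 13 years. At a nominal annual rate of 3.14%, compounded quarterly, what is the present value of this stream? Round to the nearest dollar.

C$76,607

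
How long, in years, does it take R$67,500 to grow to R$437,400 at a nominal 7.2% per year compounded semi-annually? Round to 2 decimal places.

26.42 years

Periodic rate i = 0.072/2 = 0.036.
(1+i)^n = 437400/67500 = 6.48000, so n = ln 6.48000 / ln 1.036 = 52.8378 half-years
= 52.8378/2 years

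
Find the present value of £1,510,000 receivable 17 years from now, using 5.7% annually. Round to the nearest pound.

£588,440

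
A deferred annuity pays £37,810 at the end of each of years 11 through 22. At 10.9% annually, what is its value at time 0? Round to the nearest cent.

PV at t=10 (ordinary 12-year annuity): 37810 × a(12|0.109) = 37810 × 6.523402 = 246,649.8350
PV₀ = 246,649.8350 / (1+0.109)^10 = 246,649.8350 / 2.813944 = 87,652.7140

£87,652.71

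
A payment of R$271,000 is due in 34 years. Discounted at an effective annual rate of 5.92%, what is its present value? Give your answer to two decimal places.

PV = FV·(1+i)^(−n) = 271,000 × 0.141498 = 38,345.8386

R$38,345.84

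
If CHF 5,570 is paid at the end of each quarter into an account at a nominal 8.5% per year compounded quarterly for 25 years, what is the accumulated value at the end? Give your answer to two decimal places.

CHF 1,884,245.56

With 4 periods per year: i = 0.02125, n = 100.
FV = 5570 × [(1+0.02125)^100 − 1] / 0.02125 = 5570 × 338.284660 = 1,884,245.5589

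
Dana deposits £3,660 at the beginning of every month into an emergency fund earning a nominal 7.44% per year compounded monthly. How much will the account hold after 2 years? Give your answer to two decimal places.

With 12 periods per year: i = 0.0062, n = 24.
FV = PMT · [(1+i)^n − 1] / i × (1+i) = 3660 · 25.951507 = 94,982.5156
(annuity-due: payments at period start, so ×(1+i).)

£94,982.52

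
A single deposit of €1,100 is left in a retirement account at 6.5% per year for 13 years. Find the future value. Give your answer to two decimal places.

€2,494.24

FV = 1,100 × (1 + 0.065)^13 = 2,494.2362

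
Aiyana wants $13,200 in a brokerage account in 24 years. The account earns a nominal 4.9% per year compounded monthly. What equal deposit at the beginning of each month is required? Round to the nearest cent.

$24.03

i = 0.049/12 = 0.00408333 per month; n = 24·12 = 288.
FV-annuity factor × (1+i) = 549.245194; PMT = 13200 / 549.245194 = 24.0330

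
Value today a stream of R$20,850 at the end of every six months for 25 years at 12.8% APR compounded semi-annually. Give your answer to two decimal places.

Periodic rate i = 0.128/2 = 0.064; n = 25 × 2 = 50 periods.
Annuity factor a(50|0.064) = 14.922351; PV = 20850 × 14.922351 = 311,131.0118

R$311,131.01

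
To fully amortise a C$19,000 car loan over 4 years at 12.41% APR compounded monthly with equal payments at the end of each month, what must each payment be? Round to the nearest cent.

C$504.18

i = 0.1241/12 = 0.0103417 per month; n = 4·12 = 48.
PMT = 19000 / ( [1 − (1+0.0103417)^(−48)] / 0.0103417 ) = 19000 / 37.685236 = 504.1762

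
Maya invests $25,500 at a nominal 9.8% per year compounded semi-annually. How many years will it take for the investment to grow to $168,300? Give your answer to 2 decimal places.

19.72 years

Periodic rate i = 0.098/2 = 0.049.
(1+i)^n = 168300/25500 = 6.60000, so n = ln 6.60000 / ln 1.049 = 39.4476 half-years
= 39.4476/2 years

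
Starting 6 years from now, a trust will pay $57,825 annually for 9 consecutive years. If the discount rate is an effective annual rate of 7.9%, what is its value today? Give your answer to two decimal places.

Value one period before first payment (t=5): 57825 × [1 − (1+0.079)^(−9)] / 0.079 = 57825 × 6.272948 = 362,733.2430
PV₀ = 362,733.2430 / (1+0.079)^5 = 362,733.2430 / 1.462538 = 248,016.2492

$248,016.25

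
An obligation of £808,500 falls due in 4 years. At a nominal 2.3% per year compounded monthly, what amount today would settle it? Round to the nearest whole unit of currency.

With 12 periods per year: i = 0.00191667, n = 48.
PV = FV·(1+i)^(−n) = 808,500 × 0.912185 = 737,501.9507

£737,502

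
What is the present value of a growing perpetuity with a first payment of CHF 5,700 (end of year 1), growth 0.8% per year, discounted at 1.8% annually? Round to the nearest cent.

CHF 570,000.00

PV = PMT / (i − g) = 5700 / (0.018 − 0.008) = 5700 / 0.010000 = 570,000.0000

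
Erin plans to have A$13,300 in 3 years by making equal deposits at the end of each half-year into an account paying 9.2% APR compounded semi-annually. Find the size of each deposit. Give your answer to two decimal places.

A$1,975.11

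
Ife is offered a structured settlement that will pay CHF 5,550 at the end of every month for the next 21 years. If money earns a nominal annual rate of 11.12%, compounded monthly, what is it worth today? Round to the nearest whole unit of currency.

CHF 540,324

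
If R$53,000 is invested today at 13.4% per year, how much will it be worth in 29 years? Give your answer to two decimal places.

FV = 53,000 × (1 + 0.134)^29 = 2,032,611.8434

R$2,032,611.84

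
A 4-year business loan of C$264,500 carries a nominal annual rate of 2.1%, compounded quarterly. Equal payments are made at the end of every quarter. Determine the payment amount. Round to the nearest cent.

C$17,278.61

Periodic rate i = 0.021/4 = 0.00525; n = 4 × 4 = 16 periods.
PMT = 264500 / ( [1 − (1+0.00525)^(−16)] / 0.00525 ) = 264500 / 15.307942 = 17,278.6130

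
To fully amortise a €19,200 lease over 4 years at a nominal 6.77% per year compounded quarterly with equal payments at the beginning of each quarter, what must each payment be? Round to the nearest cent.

€1,356.90

Periodic rate i = 0.0677/4 = 0.016925; n = 4 × 4 = 16 periods.
PMT = 19200 / ( [1 − (1+0.016925)^(−16)] / 0.016925 × (1+i) ) = 19200 / 14.149857 = 1,356.9042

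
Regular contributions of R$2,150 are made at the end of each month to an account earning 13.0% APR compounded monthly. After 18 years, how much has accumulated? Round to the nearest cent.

R$1,836,050.17

With 12 periods per year: i = 0.0108333, n = 216.
Accumulation factor s(216|0.0108333) = 853.976825; FV = 2150 × 853.976825 = 1,836,050.1748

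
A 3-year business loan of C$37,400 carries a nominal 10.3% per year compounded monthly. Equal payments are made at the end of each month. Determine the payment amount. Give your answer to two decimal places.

C$1,212.07

Periodic rate i = 0.103/12 = 0.00858333; n = 3 × 12 = 36 periods.
PMT = 37400 / ( [1 − (1+0.00858333)^(−36)] / 0.00858333 ) = 37400 / 30.856370 = 1,212.0674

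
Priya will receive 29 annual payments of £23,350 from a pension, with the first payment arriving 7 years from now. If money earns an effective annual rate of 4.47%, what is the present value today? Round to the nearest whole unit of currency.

PV at t=6 (ordinary 29-year annuity): 23350 × a(29|0.0447) = 23350 × 16.077227 = 375,403.2526
Discount back 6 years: 375,403.2526 × (1+0.0447)^(−6) = 375,403.2526 × 0.769220 = 288,767.5997

£288,768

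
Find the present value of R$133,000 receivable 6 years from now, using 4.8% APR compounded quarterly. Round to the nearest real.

Periodic rate i = 0.048/4 = 0.012; n = 6 × 4 = 24 periods.
PV = 133,000 / (1 + 0.012)^24 = 133,000 / 1.331473 = 99,889.3854

R$99,889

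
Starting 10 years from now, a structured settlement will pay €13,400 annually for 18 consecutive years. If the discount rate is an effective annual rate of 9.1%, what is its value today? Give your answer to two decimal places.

€53,220.48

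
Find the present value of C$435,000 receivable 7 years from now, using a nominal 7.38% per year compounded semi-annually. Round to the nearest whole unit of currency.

C$261,923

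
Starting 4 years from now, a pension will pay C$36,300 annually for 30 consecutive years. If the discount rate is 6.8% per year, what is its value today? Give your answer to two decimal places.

C$377,321.63

Value one period before first payment (t=3): 36300 × [1 − (1+0.068)^(−30)] / 0.068 = 36300 × 12.662482 = 459,648.0893
Discount back 3 years: 459,648.0893 × (1+0.068)^(−3) = 459,648.0893 × 0.820892 = 377,321.6293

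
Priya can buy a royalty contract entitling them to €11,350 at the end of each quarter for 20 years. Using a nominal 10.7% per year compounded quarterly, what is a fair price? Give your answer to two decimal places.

€372,954.42

i = 0.107/4 = 0.02675 per quarter; n = 20·4 = 80.
PV = 11350 × [1 − (1+0.02675)^(−80)] / 0.02675 = 11350 × 32.859420 = 372,954.4207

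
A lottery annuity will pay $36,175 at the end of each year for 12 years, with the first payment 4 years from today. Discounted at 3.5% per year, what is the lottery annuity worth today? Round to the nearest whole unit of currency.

$315,293

PV at t=3 (ordinary 12-year annuity): 36175 × a(12|0.035) = 36175 × 9.663334 = 349,571.1196
Discount back 3 years: 349,571.1196 × (1+0.035)^(−3) = 349,571.1196 × 0.901943 = 315,293.1214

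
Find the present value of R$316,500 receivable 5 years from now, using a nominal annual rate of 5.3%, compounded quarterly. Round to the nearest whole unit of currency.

Periodic rate i = 0.053/4 = 0.01325; n = 5 × 4 = 20 periods.
Discount factor = (1+0.01325)^(−20) = 0.768542; PV = 316,500 × 0.768542 = 243,243.6245

R$243,244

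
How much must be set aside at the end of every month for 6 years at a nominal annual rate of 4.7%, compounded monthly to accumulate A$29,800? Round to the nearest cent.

A$359.07

i = 0.047/12 = 0.00391667 per month; n = 6·12 = 72.
PMT = 29800 / ( [(1+0.00391667)^72 − 1] / 0.00391667 ) = 29800 / 82.991149 = 359.0744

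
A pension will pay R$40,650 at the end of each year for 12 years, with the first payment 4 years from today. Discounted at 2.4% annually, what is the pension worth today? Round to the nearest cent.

R$390,702.97

Value one period before first payment (t=3): 40650 × [1 − (1+0.024)^(−12)] / 0.024 = 40650 × 10.320151 = 419,514.1237
Discount back 3 years: 419,514.1237 × (1+0.024)^(−3) = 419,514.1237 × 0.931323 = 390,702.9738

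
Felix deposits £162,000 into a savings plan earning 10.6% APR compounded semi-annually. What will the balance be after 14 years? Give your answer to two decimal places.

£687,874.81

With 2 periods per year: i = 0.053, n = 28.
FV = PV·(1+i)^n = 162,000 × 4.246141 = 687,874.8130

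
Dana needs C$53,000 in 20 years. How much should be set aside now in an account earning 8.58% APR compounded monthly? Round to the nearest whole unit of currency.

C$9,587

i = 0.0858/12 = 0.00715 per month; n = 20·12 = 240.
PV = FV·(1+i)^(−n) = 53,000 × 0.180885 = 9,586.8995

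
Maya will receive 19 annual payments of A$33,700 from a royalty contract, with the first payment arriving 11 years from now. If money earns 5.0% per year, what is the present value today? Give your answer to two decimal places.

PV at t=10 (ordinary 19-year annuity): 33700 × a(19|0.05) = 33700 × 12.085321 = 407,275.3130
PV₀ = 407,275.3130 / (1+0.05)^10 = 407,275.3130 / 1.628895 = 250,031.7125

A$250,031.71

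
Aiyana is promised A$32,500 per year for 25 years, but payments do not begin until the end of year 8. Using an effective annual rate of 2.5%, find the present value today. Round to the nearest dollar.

A$503,743

PV at t=7 (ordinary 25-year annuity): 32500 × a(25|0.025) = 32500 × 18.424376 = 598,792.2337
Discount back 7 years: 598,792.2337 × (1+0.025)^(−7) = 598,792.2337 × 0.841265 = 503,743.0893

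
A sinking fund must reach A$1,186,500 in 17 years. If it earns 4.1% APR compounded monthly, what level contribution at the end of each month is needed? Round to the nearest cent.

Periodic rate i = 0.041/12 = 0.00341667; n = 17 × 12 = 204 periods.
PMT = 1.1865e+06 / ( [(1+0.00341667)^204 − 1] / 0.00341667 ) = 1.1865e+06 / 294.244900 = 4,032.3554

A$4,032.36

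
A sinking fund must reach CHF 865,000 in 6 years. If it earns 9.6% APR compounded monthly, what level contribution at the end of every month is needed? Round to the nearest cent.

CHF 8,930.92

With 12 periods per year: i = 0.008, n = 72.
FV-annuity factor = 96.854542; PMT = 865000 / 96.854542 = 8,930.9183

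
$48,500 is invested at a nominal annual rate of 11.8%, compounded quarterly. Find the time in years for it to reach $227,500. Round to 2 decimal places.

13.29 years

Periodic rate i = 0.118/4 = 0.0295.
(1+i)^n = 227500/48500 = 4.69072, so n = ln 4.69072 / ln 1.0295 = 53.1618 quarters
= 53.1618/4 years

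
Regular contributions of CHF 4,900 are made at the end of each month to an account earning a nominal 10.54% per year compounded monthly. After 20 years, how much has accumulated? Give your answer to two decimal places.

Periodic rate i = 0.1054/12 = 0.00878333; n = 20 × 12 = 240 periods.
FV = 4900 × [(1+0.00878333)^240 − 1] / 0.00878333 = 4900 × 814.764200 = 3,992,344.5820

CHF 3,992,344.58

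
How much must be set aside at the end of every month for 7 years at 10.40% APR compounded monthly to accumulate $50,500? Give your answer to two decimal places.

$411.17

With 12 periods per year: i = 0.00866667, n = 84.
FV-annuity factor = 122.821057; PMT = 50500 / 122.821057 = 411.1673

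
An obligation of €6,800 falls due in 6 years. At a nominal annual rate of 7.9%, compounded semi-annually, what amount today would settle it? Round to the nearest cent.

With 2 periods per year: i = 0.0395, n = 12.
PV = FV·(1+i)^(−n) = 6,800 × 0.628212 = 4,271.8401

€4,271.84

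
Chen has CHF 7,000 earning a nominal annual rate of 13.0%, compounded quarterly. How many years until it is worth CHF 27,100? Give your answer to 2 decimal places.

10.58 years

Periodic rate i = 0.13/4 = 0.0325.
(1+i)^n = 27100/7000 = 3.87143, so n = ln 3.87143 / ln 1.0325 = 42.3232 quarters
= 42.3232/4 years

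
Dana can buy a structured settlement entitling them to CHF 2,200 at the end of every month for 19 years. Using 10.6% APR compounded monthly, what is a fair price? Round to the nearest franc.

CHF 215,524

Periodic rate i = 0.106/12 = 0.00883333; n = 19 × 12 = 228 periods.
PV = PMT · [1 − (1+i)^(−n)] / i = 2200 · 97.965377 = 215,523.8286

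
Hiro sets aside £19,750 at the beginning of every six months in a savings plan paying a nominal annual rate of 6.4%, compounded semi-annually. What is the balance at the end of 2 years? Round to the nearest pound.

£85,525

i = 0.064/2 = 0.032 per half-year; n = 2·2 = 4.
Accumulation factor s(4|0.032) × (1+i) = 4.330405; FV = 19750 × 4.330405 = 85,525.4965
Payments are at the start of each period, so multiply by (1+i).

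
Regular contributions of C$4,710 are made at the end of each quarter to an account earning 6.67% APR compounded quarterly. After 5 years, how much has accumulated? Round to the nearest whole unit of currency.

With 4 periods per year: i = 0.016675, n = 20.
FV = 4710 × [(1+0.016675)^20 − 1] / 0.016675 = 4710 × 23.508948 = 110,727.1451

C$110,727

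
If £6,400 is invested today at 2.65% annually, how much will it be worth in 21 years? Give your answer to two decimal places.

£11,084.55

6,400 × (1+0.0265)^21 = 6,400 × 1.731961 = 11,084.5483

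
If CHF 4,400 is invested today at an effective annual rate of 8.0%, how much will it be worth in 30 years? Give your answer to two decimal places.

CHF 44,275.69

4,400 × (1+0.08)^30 = 4,400 × 10.062657 = 44,275.6903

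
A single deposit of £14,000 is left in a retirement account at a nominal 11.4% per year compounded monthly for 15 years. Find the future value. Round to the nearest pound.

£76,783

i = 0.114/12 = 0.0095 per month; n = 15·12 = 180.
FV = 14,000 × (1 + 0.0095)^180 = 76,783.2032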